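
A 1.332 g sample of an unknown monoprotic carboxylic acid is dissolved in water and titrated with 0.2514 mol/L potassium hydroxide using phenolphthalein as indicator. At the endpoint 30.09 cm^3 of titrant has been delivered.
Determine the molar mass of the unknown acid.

n(KOH) = 0.03009 L × 0.2514 mol/L = 7.565 × 10^-3 mol
n(HA) = 7.565 × 10^-3 mol (1:1 ratio)
M = m / n = 1.332 g / 7.565 × 10^-3 mol = 176.1 g/mol

176.1 g/mol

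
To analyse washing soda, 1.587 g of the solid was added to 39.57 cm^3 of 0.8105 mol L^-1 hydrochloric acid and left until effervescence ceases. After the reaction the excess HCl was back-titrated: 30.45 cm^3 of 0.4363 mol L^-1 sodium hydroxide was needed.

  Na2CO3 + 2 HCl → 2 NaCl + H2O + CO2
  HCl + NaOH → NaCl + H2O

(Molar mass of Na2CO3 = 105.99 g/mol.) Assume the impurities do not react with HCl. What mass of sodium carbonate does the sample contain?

n(HCl) added = 0.03957 × 0.8105 = 0.03207 mol
n(NaOH) used in back-titration = 0.03045 × 0.4363 = 0.01329 mol
n(HCl) left over = 0.01329 mol (1:1 ratio)
n(HCl) consumed by analyte = 0.03207 − 0.01329 = 0.01879 mol
From the 1:2 ratio, n(Na2CO3) = 1/2 × 0.01879 = 9.393 × 10^-3 mol
mass of Na2CO3 = 9.393 × 10^-3 × 105.99 = 0.9956 g

0.9956 g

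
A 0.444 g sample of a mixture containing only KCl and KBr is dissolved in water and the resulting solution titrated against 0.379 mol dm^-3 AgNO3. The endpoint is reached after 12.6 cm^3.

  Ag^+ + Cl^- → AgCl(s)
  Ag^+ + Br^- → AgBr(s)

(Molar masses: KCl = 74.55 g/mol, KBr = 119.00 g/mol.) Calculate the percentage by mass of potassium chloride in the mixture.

n(AgNO3) = 0.0126 × 0.379 = 4.78 × 10^-3 mol
Let x = n(KCl), y = n(KBr).
Titrant: 1x + 1y = 4.78 × 10^-3;  mass: 74.55x + 119.00y = 0.444
Solving, x = 2.80 × 10^-3 mol, y = 1.98 × 10^-3 mol
mass of KCl = 2.80 × 10^-3 × 74.55 = 0.208 g
% KCl = 0.208 / 0.444 × 100 = 46.9 %

46.9 %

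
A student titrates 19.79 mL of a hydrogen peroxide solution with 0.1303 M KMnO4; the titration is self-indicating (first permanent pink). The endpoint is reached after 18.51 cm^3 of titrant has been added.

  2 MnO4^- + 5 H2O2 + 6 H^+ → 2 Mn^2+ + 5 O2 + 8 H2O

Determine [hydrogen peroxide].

0.3047 M

n(KMnO4) = 0.01851 L × 0.1303 mol/L = 2.412 × 10^-3 mol
From the 5:2 mole ratio, n(H2O2) = 5/2 × 2.412 × 10^-3 = 6.030 × 10^-3 mol
[H2O2] = 6.030 × 10^-3 mol / 0.01979 L = 0.3047 mol/L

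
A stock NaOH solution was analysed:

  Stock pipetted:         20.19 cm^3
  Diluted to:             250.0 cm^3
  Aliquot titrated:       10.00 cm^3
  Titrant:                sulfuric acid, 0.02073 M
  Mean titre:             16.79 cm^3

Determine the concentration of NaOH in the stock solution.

0.8620 M

2 NaOH + H2SO4 → Na2SO4 + 2 H2O
n(H2SO4) = 0.01679 × 0.02073 = 3.481 × 10^-4 mol
From the 2:1 ratio, n(NaOH) in the aliquot = 2/1 × 3.481 × 10^-4 = 6.961 × 10^-4 mol
[NaOH]_dilute = 6.961 × 10^-4 / 0.01000 = 0.06961 mol/L
Dilution factor = 250.0 / 20.19 = 12.38
[NaOH]_stock = 0.06961 × 12.38 = 0.8620 mol/L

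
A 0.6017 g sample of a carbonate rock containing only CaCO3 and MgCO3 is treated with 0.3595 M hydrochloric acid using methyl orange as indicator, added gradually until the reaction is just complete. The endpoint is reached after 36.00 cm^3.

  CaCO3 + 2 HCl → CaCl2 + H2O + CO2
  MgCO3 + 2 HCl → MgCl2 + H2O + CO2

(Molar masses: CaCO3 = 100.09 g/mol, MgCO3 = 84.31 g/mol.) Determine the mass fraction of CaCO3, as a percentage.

59.17 %

n(HCl) = 0.03600 × 0.3595 = 0.01294 mol
Let x = n(CaCO3), y = n(MgCO3).
Titrant: 2x + 2y = 0.01294;  mass: 100.09x + 84.31y = 0.6017
Solving, x = 3.557 × 10^-3 mol, y = 2.914 × 10^-3 mol
mass of CaCO3 = 3.557 × 10^-3 × 100.09 = 0.3560 g
% CaCO3 = 0.3560 / 0.6017 × 100 = 59.17 %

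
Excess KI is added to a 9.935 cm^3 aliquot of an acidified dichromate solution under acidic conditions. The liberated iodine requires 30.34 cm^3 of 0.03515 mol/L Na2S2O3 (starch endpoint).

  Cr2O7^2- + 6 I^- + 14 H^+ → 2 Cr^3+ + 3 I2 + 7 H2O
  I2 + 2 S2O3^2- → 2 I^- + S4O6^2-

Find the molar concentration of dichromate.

0.01789 mol/L

n(S2O3^2-) = 0.03034 × 0.03515 = 1.066 × 10^-3 mol
n(I2) = n(S2O3^2-)/2 = 5.332 × 10^-4 mol
From the 1:3 ratio, n(Cr2O7^2-) in the aliquot = 1/3 × 5.332 × 10^-4 = 1.777 × 10^-4 mol
[Cr2O7^2-] = 1.777 × 10^-4 / 0.009935 = 0.01789 mol/L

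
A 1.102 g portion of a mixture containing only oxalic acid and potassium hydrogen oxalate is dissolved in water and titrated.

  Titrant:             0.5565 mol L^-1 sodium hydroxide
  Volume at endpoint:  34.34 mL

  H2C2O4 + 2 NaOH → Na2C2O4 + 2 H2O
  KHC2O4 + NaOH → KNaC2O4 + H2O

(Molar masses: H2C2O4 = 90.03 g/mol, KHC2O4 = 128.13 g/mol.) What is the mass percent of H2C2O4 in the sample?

n(NaOH) = 0.03434 × 0.5565 = 0.01911 mol
Let x = n(H2C2O4), y = n(KHC2O4).
Titrant: 2x + 1y = 0.01911;  mass: 90.03x + 128.13y = 1.102
Solving, x = 8.101 × 10^-3 mol, y = 2.909 × 10^-3 mol
mass of H2C2O4 = 8.101 × 10^-3 × 90.03 = 0.7293 g
% H2C2O4 = 0.7293 / 1.102 × 100 = 66.18 %

66.18 %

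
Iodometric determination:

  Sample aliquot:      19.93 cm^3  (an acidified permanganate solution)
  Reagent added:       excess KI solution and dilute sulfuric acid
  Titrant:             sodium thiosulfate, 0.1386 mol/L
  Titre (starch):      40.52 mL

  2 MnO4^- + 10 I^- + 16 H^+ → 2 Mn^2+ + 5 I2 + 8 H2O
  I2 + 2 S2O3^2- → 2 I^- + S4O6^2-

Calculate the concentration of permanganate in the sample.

0.05636 mol/L

n(S2O3^2-) = 0.04052 × 0.1386 = 5.616 × 10^-3 mol
n(I2) = n(S2O3^2-)/2 = 2.808 × 10^-3 mol
From the 2:5 ratio, n(MnO4^-) in the aliquot = 2/5 × 2.808 × 10^-3 = 1.123 × 10^-3 mol
[MnO4^-] = 1.123 × 10^-3 / 0.01993 = 0.05636 mol/L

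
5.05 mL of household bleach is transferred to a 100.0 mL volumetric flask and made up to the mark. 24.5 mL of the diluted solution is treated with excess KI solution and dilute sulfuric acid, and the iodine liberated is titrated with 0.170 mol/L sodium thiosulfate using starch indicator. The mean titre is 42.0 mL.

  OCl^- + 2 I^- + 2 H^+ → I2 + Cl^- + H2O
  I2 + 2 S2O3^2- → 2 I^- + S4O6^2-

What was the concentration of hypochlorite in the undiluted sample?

2.89 mol/L

n(S2O3^2-) = 0.0420 × 0.170 = 7.14 × 10^-3 mol
n(I2) = n(S2O3^2-)/2 = 3.57 × 10^-3 mol
n(OCl^-) in the aliquot = 3.57 × 10^-3 mol (1:1 ratio)
[OCl^-]_dilute = 3.57 × 10^-3 / 0.0245 = 0.146 mol/L
[OCl^-]_original = 0.146 × 100.0/5.05 = 2.89 mol/L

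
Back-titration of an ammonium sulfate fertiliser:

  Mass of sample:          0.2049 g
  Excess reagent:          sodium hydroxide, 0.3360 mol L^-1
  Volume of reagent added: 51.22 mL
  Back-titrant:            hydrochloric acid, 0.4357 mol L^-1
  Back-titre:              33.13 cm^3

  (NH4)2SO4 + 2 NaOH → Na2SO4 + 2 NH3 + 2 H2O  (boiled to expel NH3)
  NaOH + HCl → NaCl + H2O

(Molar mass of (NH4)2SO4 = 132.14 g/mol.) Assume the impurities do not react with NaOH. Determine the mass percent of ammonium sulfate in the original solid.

n(NaOH) added = 0.05122 × 0.3360 = 0.01721 mol
n(HCl) used in back-titration = 0.03313 × 0.4357 = 0.01443 mol
n(NaOH) left over = 0.01443 mol (1:1 ratio)
n(NaOH) consumed by analyte = 0.01721 − 0.01443 = 2.775 × 10^-3 mol
From the 1:2 ratio, n((NH4)2SO4) = 1/2 × 2.775 × 10^-3 = 1.388 × 10^-3 mol
mass of (NH4)2SO4 = 1.388 × 10^-3 × 132.14 = 0.1834 g
% (NH4)2SO4 = 0.1834 / 0.2049 × 100 = 89.49 %

89.49 %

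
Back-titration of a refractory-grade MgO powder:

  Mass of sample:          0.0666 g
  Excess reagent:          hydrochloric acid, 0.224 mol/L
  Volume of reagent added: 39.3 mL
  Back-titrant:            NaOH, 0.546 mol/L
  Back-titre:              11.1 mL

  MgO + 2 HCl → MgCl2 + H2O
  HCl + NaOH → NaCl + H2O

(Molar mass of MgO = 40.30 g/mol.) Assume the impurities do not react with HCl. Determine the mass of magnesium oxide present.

0.0553 g

n(HCl) added = 0.0393 × 0.224 = 8.80 × 10^-3 mol
n(NaOH) used in back-titration = 0.0111 × 0.546 = 6.06 × 10^-3 mol
n(HCl) left over = 6.06 × 10^-3 mol (1:1 ratio)
n(HCl) consumed by analyte = 8.80 × 10^-3 − 6.06 × 10^-3 = 2.74 × 10^-3 mol
From the 1:2 ratio, n(MgO) = 1/2 × 2.74 × 10^-3 = 1.37 × 10^-3 mol
mass of MgO = 1.37 × 10^-3 × 40.30 = 0.0553 g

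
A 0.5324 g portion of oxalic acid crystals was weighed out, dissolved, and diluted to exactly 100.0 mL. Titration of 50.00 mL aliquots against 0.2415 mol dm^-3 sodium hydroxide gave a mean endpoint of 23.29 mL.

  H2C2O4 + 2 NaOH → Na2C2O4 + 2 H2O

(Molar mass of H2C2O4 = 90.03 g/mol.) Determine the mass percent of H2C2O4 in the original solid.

n(NaOH) per titration = 0.02329 × 0.2415 = 5.625 × 10^-3 mol
From the 1:2 ratio, n(H2C2O4) in each aliquot = 1/2 × 5.625 × 10^-3 = 2.812 × 10^-3 mol
n(H2C2O4) in the whole flask = 2.812 × 10^-3 × 100.0/50.00 = 5.625 × 10^-3 mol
mass of H2C2O4 = 5.625 × 10^-3 × 90.03 = 0.5064 g
% H2C2O4 = 0.5064 / 0.5324 × 100 = 95.11 %

95.11 %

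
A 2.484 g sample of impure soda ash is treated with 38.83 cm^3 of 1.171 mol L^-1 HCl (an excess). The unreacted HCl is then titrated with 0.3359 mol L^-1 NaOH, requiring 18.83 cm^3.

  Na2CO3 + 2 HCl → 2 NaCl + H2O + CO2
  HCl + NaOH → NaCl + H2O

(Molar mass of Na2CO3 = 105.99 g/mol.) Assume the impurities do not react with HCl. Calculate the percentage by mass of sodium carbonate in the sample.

83.51 %

n(HCl) added = 0.03883 × 1.171 = 0.04547 mol
n(NaOH) used in back-titration = 0.01883 × 0.3359 = 6.325 × 10^-3 mol
n(HCl) left over = 6.325 × 10^-3 mol (1:1 ratio)
n(HCl) consumed by analyte = 0.04547 − 6.325 × 10^-3 = 0.03914 mol
From the 1:2 ratio, n(Na2CO3) = 1/2 × 0.03914 = 0.01957 mol
mass of Na2CO3 = 0.01957 × 105.99 = 2.074 g
% Na2CO3 = 2.074 / 2.484 × 100 = 83.51 %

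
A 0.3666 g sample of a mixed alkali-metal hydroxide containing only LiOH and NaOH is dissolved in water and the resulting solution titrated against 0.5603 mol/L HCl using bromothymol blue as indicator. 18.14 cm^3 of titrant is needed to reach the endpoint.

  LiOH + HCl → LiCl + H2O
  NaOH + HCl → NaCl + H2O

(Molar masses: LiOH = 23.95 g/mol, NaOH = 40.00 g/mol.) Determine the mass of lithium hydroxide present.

0.05962 g

n(HCl) = 0.01814 × 0.5603 = 0.01016 mol
Let x = n(LiOH), y = n(NaOH).
Titrant: 1x + 1y = 0.01016;  mass: 23.95x + 40.00y = 0.3666
Solving, x = 2.489 × 10^-3 mol, y = 7.675 × 10^-3 mol
mass of LiOH = 2.489 × 10^-3 × 23.95 = 0.05962 g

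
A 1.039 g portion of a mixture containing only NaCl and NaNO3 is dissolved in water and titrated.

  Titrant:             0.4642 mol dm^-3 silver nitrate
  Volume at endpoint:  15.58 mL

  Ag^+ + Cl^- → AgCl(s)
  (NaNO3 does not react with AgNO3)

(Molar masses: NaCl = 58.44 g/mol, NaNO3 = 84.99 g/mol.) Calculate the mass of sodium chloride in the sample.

n(AgNO3) = 0.01558 × 0.4642 = 7.232 × 10^-3 mol
Let x = n(NaCl), y = n(NaNO3).
Titrant: 1x = 7.232 × 10^-3;  mass: 58.44x + 84.99y = 1.039
Solving, x = 7.232 × 10^-3 mol, y = 7.252 × 10^-3 mol
mass of NaCl = 7.232 × 10^-3 × 58.44 = 0.4227 g

0.4227 g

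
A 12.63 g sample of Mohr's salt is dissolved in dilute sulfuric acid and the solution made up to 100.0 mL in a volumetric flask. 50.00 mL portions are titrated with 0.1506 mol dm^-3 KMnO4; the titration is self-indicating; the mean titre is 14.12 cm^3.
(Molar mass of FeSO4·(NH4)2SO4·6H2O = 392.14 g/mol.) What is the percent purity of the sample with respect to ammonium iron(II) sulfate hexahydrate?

MnO4^- + 5 Fe^2+ + 8 H^+ → Mn^2+ + 5 Fe^3+ + 4 H2O
n(KMnO4) per titration = 0.01412 × 0.1506 = 2.126 × 10^-3 mol
From the 5:1 ratio, n(FeSO4·(NH4)2SO4·6H2O) in each aliquot = 5/1 × 2.126 × 10^-3 = 0.01063 mol
n(FeSO4·(NH4)2SO4·6H2O) in the whole flask = 0.01063 × 100.0/50.00 = 0.02126 mol
mass of FeSO4·(NH4)2SO4·6H2O = 0.02126 × 392.14 = 8.339 g
% FeSO4·(NH4)2SO4·6H2O = 8.339 / 12.63 × 100 = 66.02 %

66.02 %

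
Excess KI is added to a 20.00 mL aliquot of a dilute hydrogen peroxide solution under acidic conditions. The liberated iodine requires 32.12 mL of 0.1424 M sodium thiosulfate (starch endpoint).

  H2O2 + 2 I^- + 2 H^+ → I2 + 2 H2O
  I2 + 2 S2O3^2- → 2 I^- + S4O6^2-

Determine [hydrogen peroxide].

0.1143 M

n(S2O3^2-) = 0.03212 × 0.1424 = 4.574 × 10^-3 mol
n(I2) = n(S2O3^2-)/2 = 2.287 × 10^-3 mol
n(H2O2) in the aliquot = 2.287 × 10^-3 mol (1:1 ratio)
[H2O2] = 2.287 × 10^-3 / 0.02000 = 0.1143 mol/L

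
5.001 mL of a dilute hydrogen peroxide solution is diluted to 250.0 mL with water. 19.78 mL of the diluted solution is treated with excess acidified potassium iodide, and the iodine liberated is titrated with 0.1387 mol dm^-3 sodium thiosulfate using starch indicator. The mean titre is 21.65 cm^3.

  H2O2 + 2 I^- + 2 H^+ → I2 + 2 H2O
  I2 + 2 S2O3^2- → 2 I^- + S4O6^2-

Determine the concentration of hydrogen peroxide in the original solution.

3.795 mol/L

n(S2O3^2-) = 0.02165 × 0.1387 = 3.003 × 10^-3 mol
n(I2) = n(S2O3^2-)/2 = 1.501 × 10^-3 mol
n(H2O2) in the aliquot = 1.501 × 10^-3 mol (1:1 ratio)
[H2O2]_dilute = 1.501 × 10^-3 / 0.01978 = 0.07591 mol/L
[H2O2]_original = 0.07591 × 250.0/5.001 = 3.795 mol/L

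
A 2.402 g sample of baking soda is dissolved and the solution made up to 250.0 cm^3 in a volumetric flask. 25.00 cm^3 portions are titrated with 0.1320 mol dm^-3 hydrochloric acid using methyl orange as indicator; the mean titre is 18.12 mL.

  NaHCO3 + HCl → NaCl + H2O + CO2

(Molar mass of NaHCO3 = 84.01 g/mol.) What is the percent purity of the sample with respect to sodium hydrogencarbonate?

83.65 %

n(HCl) per titration = 0.01812 × 0.1320 = 2.392 × 10^-3 mol
n(NaHCO3) in each aliquot = 2.392 × 10^-3 mol (1:1 ratio)
n(NaHCO3) in the whole flask = 2.392 × 10^-3 × 250.0/25.00 = 0.02392 mol
mass of NaHCO3 = 0.02392 × 84.01 = 2.009 g
% NaHCO3 = 2.009 / 2.402 × 100 = 83.65 %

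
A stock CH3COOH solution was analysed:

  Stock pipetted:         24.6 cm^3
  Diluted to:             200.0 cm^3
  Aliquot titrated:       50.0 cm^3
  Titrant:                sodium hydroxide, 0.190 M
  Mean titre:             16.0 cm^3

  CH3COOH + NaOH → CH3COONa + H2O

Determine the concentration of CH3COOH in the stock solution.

0.494 M

n(NaOH) = 0.0160 × 0.190 = 3.04 × 10^-3 mol
n(CH3COOH) in the aliquot = 3.04 × 10^-3 mol (1:1 ratio)
[CH3COOH]_dilute = 3.04 × 10^-3 / 0.0500 = 0.0608 mol/L
Dilution factor = 200.0 / 24.6 = 8.130
[CH3COOH]_stock = 0.0608 × 8.130 = 0.494 mol/L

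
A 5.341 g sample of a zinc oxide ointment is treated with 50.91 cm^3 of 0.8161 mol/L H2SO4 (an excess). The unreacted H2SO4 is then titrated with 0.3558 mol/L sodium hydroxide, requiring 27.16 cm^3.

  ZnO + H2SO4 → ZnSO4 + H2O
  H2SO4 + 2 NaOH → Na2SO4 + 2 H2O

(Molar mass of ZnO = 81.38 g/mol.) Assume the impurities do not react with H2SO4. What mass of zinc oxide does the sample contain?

2.988 g

n(H2SO4) added = 0.05091 × 0.8161 = 0.04155 mol
n(NaOH) used in back-titration = 0.02716 × 0.3558 = 9.664 × 10^-3 mol
From the 1:2 ratio, n(H2SO4) left over = 1/2 × 9.664 × 10^-3 = 4.832 × 10^-3 mol
n(H2SO4) consumed by analyte = 0.04155 − 4.832 × 10^-3 = 0.03672 mol
n(ZnO) = 0.03672 mol (1:1 ratio)
mass of ZnO = 0.03672 × 81.38 = 2.988 g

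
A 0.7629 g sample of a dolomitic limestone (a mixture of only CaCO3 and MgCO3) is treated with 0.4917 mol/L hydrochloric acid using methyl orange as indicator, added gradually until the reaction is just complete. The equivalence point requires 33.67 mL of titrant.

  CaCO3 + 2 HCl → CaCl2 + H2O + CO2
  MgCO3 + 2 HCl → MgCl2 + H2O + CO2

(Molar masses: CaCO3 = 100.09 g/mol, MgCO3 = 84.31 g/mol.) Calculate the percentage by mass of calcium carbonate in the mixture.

n(HCl) = 0.03367 × 0.4917 = 0.01656 mol
Let x = n(CaCO3), y = n(MgCO3).
Titrant: 2x + 2y = 0.01656;  mass: 100.09x + 84.31y = 0.7629
Solving, x = 4.119 × 10^-3 mol, y = 4.159 × 10^-3 mol
mass of CaCO3 = 4.119 × 10^-3 × 100.09 = 0.4123 g
% CaCO3 = 0.4123 / 0.7629 × 100 = 54.04 %

54.04 %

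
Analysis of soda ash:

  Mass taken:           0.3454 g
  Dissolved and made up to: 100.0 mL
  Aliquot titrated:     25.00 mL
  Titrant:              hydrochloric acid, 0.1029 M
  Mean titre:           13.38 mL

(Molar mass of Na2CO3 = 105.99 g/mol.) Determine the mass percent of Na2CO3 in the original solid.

84.50 %

Na2CO3 + 2 HCl → 2 NaCl + H2O + CO2
n(HCl) per titration = 0.01338 × 0.1029 = 1.377 × 10^-3 mol
From the 1:2 ratio, n(Na2CO3) in each aliquot = 1/2 × 1.377 × 10^-3 = 6.884 × 10^-4 mol
n(Na2CO3) in the whole flask = 6.884 × 10^-4 × 100.0/25.00 = 2.754 × 10^-3 mol
mass of Na2CO3 = 2.754 × 10^-3 × 105.99 = 0.2919 g
% Na2CO3 = 0.2919 / 0.3454 × 100 = 84.50 %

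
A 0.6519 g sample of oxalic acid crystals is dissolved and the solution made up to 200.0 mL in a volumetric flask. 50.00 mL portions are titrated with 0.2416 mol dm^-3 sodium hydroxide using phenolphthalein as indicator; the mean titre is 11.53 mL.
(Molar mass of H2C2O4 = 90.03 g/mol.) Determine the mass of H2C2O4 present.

0.5016 g

H2C2O4 + 2 NaOH → Na2C2O4 + 2 H2O
n(NaOH) per titration = 0.01153 × 0.2416 = 2.786 × 10^-3 mol
From the 1:2 ratio, n(H2C2O4) in each aliquot = 1/2 × 2.786 × 10^-3 = 1.393 × 10^-3 mol
n(H2C2O4) in the whole flask = 1.393 × 10^-3 × 200.0/50.00 = 5.571 × 10^-3 mol
mass of H2C2O4 = 5.571 × 10^-3 × 90.03 = 0.5016 g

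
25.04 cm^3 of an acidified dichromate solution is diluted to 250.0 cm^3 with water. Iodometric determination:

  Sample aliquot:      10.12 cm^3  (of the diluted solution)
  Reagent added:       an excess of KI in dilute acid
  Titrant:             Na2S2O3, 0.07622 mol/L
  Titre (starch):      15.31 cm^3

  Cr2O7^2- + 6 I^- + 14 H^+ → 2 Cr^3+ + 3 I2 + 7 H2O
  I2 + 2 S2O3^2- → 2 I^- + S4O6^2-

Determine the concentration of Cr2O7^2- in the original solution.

n(S2O3^2-) = 0.01531 × 0.07622 = 1.167 × 10^-3 mol
n(I2) = n(S2O3^2-)/2 = 5.835 × 10^-4 mol
From the 1:3 ratio, n(Cr2O7^2-) in the aliquot = 1/3 × 5.835 × 10^-4 = 1.945 × 10^-4 mol
[Cr2O7^2-]_dilute = 1.945 × 10^-4 / 0.01012 = 0.01922 mol/L
[Cr2O7^2-]_original = 0.01922 × 250.0/25.04 = 0.1919 mol/L

0.1919 mol/L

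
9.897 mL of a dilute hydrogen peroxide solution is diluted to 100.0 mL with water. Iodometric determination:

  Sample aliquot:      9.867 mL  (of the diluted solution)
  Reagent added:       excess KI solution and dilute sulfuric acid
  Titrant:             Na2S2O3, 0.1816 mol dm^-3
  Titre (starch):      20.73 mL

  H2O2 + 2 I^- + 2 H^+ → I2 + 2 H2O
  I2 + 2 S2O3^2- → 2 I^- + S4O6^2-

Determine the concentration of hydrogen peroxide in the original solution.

n(S2O3^2-) = 0.02073 × 0.1816 = 3.765 × 10^-3 mol
n(I2) = n(S2O3^2-)/2 = 1.882 × 10^-3 mol
n(H2O2) in the aliquot = 1.882 × 10^-3 mol (1:1 ratio)
[H2O2]_dilute = 1.882 × 10^-3 / 0.009867 = 0.1908 mol/L
[H2O2]_original = 0.1908 × 100.0/9.897 = 1.928 mol/L

1.928 mol/L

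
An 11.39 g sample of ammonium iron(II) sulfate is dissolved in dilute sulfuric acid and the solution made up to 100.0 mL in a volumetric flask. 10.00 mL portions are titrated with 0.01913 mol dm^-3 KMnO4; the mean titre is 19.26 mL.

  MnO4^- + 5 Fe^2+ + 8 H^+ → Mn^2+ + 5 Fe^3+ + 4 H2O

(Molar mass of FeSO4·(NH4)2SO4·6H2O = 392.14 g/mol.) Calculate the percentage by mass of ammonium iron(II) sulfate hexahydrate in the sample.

n(KMnO4) per titration = 0.01926 × 0.01913 = 3.684 × 10^-4 mol
From the 5:1 ratio, n(FeSO4·(NH4)2SO4·6H2O) in each aliquot = 5/1 × 3.684 × 10^-4 = 1.842 × 10^-3 mol
n(FeSO4·(NH4)2SO4·6H2O) in the whole flask = 1.842 × 10^-3 × 100.0/10.00 = 0.01842 mol
mass of FeSO4·(NH4)2SO4·6H2O = 0.01842 × 392.14 = 7.224 g
% FeSO4·(NH4)2SO4·6H2O = 7.224 / 11.39 × 100 = 63.42 %

63.42 %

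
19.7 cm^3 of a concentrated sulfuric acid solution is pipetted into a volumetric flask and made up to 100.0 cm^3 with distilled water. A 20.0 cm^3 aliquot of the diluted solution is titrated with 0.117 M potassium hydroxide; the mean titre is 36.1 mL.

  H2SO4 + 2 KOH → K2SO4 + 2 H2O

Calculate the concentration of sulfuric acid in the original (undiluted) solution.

0.536 M

n(KOH) = 0.0361 × 0.117 = 4.22 × 10^-3 mol
From the 1:2 ratio, n(H2SO4) in the aliquot = 1/2 × 4.22 × 10^-3 = 2.11 × 10^-3 mol
[H2SO4]_dilute = 2.11 × 10^-3 / 0.0200 = 0.106 mol/L
Dilution factor = 100.0 / 19.7 = 5.076
[H2SO4]_stock = 0.106 × 5.076 = 0.536 mol/L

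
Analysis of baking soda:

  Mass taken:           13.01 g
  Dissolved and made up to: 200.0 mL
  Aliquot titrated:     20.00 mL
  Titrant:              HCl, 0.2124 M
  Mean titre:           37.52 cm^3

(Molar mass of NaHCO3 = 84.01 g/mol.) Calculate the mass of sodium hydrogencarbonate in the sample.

6.695 g

NaHCO3 + HCl → NaCl + H2O + CO2
n(HCl) per titration = 0.03752 × 0.2124 = 7.969 × 10^-3 mol
n(NaHCO3) in each aliquot = 7.969 × 10^-3 mol (1:1 ratio)
n(NaHCO3) in the whole flask = 7.969 × 10^-3 × 200.0/20.00 = 0.07969 mol
mass of NaHCO3 = 0.07969 × 84.01 = 6.695 g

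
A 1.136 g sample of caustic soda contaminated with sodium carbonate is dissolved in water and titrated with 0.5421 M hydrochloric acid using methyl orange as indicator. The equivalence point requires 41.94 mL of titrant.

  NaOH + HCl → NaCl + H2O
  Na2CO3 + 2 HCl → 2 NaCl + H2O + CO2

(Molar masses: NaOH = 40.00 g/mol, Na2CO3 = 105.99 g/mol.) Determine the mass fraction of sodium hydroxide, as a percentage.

18.66 %

n(HCl) = 0.04194 × 0.5421 = 0.02274 mol
Let x = n(NaOH), y = n(Na2CO3).
Titrant: 1x + 2y = 0.02274;  mass: 40.00x + 105.99y = 1.136
Solving, x = 5.300 × 10^-3 mol, y = 8.718 × 10^-3 mol
mass of NaOH = 5.300 × 10^-3 × 40.00 = 0.2120 g
% NaOH = 0.2120 / 1.136 × 100 = 18.66 %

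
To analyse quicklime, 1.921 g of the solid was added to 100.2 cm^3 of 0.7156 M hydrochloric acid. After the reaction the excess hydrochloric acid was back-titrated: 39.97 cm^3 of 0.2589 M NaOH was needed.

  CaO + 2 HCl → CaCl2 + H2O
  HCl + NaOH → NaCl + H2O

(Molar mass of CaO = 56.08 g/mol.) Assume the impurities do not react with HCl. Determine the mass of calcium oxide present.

1.720 g

n(HCl) added = 0.1002 × 0.7156 = 0.07170 mol
n(NaOH) used in back-titration = 0.03997 × 0.2589 = 0.01035 mol
n(HCl) left over = 0.01035 mol (1:1 ratio)
n(HCl) consumed by analyte = 0.07170 − 0.01035 = 0.06135 mol
From the 1:2 ratio, n(CaO) = 1/2 × 0.06135 = 0.03068 mol
mass of CaO = 0.03068 × 56.08 = 1.720 g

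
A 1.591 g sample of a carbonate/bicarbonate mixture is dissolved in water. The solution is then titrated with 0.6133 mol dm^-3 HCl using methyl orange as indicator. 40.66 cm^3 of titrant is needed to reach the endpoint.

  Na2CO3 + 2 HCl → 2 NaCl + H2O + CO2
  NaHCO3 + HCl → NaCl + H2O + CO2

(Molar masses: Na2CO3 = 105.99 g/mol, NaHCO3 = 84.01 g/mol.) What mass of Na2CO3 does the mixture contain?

n(HCl) = 0.04066 × 0.6133 = 0.02494 mol
Let x = n(Na2CO3), y = n(NaHCO3).
Titrant: 2x + 1y = 0.02494;  mass: 105.99x + 84.01y = 1.591
Solving, x = 8.124 × 10^-3 mol, y = 8.689 × 10^-3 mol
mass of Na2CO3 = 8.124 × 10^-3 × 105.99 = 0.8611 g

0.8611 g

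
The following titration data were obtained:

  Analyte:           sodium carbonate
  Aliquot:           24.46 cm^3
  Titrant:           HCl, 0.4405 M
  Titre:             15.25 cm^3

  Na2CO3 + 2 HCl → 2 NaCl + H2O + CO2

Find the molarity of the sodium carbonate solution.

n(HCl) = 0.01525 L × 0.4405 mol/L = 6.718 × 10^-3 mol
From the 1:2 mole ratio, n(Na2CO3) = 1/2 × 6.718 × 10^-3 = 3.359 × 10^-3 mol
[Na2CO3] = 3.359 × 10^-3 mol / 0.02446 L = 0.1373 mol/L

0.1373 M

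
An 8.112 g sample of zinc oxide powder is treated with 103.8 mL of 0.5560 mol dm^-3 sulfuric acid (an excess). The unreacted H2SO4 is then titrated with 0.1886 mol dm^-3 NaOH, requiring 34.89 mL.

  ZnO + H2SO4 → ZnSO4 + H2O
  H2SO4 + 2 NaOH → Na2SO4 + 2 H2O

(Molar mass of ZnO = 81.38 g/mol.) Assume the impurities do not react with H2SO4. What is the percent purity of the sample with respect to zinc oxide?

54.60 %

n(H2SO4) added = 0.1038 × 0.5560 = 0.05771 mol
n(NaOH) used in back-titration = 0.03489 × 0.1886 = 6.580 × 10^-3 mol
From the 1:2 ratio, n(H2SO4) left over = 1/2 × 6.580 × 10^-3 = 3.290 × 10^-3 mol
n(H2SO4) consumed by analyte = 0.05771 − 3.290 × 10^-3 = 0.05442 mol
n(ZnO) = 0.05442 mol (1:1 ratio)
mass of ZnO = 0.05442 × 81.38 = 4.429 g
% ZnO = 4.429 / 8.112 × 100 = 54.60 %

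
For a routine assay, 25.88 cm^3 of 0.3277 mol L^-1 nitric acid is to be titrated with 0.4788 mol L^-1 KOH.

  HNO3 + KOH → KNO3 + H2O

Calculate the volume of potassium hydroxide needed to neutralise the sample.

17.71 mL

n(HNO3) = 0.02588 L × 0.3277 mol/L = 8.481 × 10^-3 mol
n(KOH) = 8.481 × 10^-3 mol (1:1 stoichiometry)
V(KOH) = 8.481 × 10^-3 mol / 0.4788 mol/L = 0.01771 L = 17.71 mL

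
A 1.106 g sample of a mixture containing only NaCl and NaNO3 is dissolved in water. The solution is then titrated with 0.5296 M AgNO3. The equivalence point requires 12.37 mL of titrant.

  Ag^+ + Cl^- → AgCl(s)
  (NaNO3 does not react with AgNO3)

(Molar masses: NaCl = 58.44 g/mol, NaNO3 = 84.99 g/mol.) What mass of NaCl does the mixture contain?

0.3828 g

n(AgNO3) = 0.01237 × 0.5296 = 6.551 × 10^-3 mol
Let x = n(NaCl), y = n(NaNO3).
Titrant: 1x = 6.551 × 10^-3;  mass: 58.44x + 84.99y = 1.106
Solving, x = 6.551 × 10^-3 mol, y = 8.509 × 10^-3 mol
mass of NaCl = 6.551 × 10^-3 × 58.44 = 0.3828 g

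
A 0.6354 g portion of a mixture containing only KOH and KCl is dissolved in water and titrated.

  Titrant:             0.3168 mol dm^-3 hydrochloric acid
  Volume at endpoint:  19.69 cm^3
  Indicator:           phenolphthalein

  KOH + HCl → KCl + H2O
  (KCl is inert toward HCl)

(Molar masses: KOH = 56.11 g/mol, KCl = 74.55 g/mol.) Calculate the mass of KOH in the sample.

n(HCl) = 0.01969 × 0.3168 = 6.238 × 10^-3 mol
Let x = n(KOH), y = n(KCl).
Titrant: 1x = 6.238 × 10^-3;  mass: 56.11x + 74.55y = 0.6354
Solving, x = 6.238 × 10^-3 mol, y = 3.828 × 10^-3 mol
mass of KOH = 6.238 × 10^-3 × 56.11 = 0.3500 g

0.3500 g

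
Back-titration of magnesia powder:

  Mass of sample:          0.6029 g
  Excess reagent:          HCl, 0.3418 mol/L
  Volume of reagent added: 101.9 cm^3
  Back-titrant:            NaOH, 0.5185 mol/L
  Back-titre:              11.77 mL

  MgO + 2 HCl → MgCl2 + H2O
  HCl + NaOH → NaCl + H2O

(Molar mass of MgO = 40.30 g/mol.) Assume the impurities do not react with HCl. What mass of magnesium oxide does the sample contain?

0.5788 g

n(HCl) added = 0.1019 × 0.3418 = 0.03483 mol
n(NaOH) used in back-titration = 0.01177 × 0.5185 = 6.103 × 10^-3 mol
n(HCl) left over = 6.103 × 10^-3 mol (1:1 ratio)
n(HCl) consumed by analyte = 0.03483 − 6.103 × 10^-3 = 0.02873 mol
From the 1:2 ratio, n(MgO) = 1/2 × 0.02873 = 0.01436 mol
mass of MgO = 0.01436 × 40.30 = 0.5788 g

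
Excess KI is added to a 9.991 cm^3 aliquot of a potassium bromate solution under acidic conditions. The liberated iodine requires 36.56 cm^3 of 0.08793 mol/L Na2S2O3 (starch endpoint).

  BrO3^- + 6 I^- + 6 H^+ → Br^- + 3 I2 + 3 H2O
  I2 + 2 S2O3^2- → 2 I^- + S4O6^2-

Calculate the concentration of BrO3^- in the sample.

0.05363 mol/L

n(S2O3^2-) = 0.03656 × 0.08793 = 3.215 × 10^-3 mol
n(I2) = n(S2O3^2-)/2 = 1.607 × 10^-3 mol
From the 1:3 ratio, n(BrO3^-) in the aliquot = 1/3 × 1.607 × 10^-3 = 5.358 × 10^-4 mol
[BrO3^-] = 5.358 × 10^-4 / 0.009991 = 0.05363 mol/L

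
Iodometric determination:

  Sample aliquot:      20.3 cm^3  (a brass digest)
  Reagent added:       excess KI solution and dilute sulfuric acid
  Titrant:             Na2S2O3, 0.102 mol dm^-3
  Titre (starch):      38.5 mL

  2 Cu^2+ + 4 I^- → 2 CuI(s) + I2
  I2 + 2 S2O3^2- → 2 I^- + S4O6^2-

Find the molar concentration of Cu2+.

n(S2O3^2-) = 0.0385 × 0.102 = 3.93 × 10^-3 mol
n(I2) = n(S2O3^2-)/2 = 1.96 × 10^-3 mol
From the 2:1 ratio, n(Cu2+) in the aliquot = 2/1 × 1.96 × 10^-3 = 3.93 × 10^-3 mol
[Cu2+] = 3.93 × 10^-3 / 0.0203 = 0.193 mol/L

0.193 mol/L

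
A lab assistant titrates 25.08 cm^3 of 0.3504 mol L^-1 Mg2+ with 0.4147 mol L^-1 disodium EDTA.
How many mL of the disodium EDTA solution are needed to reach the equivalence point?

21.19 mL

Mg^2+ + EDTA^4- → [Mg(EDTA)]^2-
n(Mg2+) = 0.02508 L × 0.3504 mol/L = 8.788 × 10^-3 mol
n(EDTA) = 8.788 × 10^-3 mol (1:1 stoichiometry)
V(EDTA) = 8.788 × 10^-3 mol / 0.4147 mol/L = 0.02119 L = 21.19 mL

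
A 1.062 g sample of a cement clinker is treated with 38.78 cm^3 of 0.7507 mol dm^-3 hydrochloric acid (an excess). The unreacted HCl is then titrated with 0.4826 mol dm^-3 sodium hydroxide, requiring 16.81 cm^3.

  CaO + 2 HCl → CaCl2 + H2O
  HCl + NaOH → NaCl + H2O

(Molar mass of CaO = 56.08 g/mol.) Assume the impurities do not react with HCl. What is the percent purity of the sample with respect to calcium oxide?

n(HCl) added = 0.03878 × 0.7507 = 0.02911 mol
n(NaOH) used in back-titration = 0.01681 × 0.4826 = 8.113 × 10^-3 mol
n(HCl) left over = 8.113 × 10^-3 mol (1:1 ratio)
n(HCl) consumed by analyte = 0.02911 − 8.113 × 10^-3 = 0.02100 mol
From the 1:2 ratio, n(CaO) = 1/2 × 0.02100 = 0.01050 mol
mass of CaO = 0.01050 × 56.08 = 0.5888 g
% CaO = 0.5888 / 1.062 × 100 = 55.45 %

55.45 %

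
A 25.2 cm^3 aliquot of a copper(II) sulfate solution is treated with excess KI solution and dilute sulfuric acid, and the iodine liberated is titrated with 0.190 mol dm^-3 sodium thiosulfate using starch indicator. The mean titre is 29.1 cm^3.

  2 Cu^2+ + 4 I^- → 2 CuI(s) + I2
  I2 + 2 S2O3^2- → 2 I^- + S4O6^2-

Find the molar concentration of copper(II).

n(S2O3^2-) = 0.0291 × 0.190 = 5.53 × 10^-3 mol
n(I2) = n(S2O3^2-)/2 = 2.76 × 10^-3 mol
From the 2:1 ratio, n(Cu2+) in the aliquot = 2/1 × 2.76 × 10^-3 = 5.53 × 10^-3 mol
[Cu2+] = 5.53 × 10^-3 / 0.0252 = 0.219 mol/L

0.219 mol/L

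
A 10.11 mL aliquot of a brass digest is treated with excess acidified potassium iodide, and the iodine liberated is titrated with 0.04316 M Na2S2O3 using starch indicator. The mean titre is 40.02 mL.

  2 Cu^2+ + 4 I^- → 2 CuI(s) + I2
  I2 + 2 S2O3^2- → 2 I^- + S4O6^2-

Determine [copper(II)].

0.1708 M

n(S2O3^2-) = 0.04002 × 0.04316 = 1.727 × 10^-3 mol
n(I2) = n(S2O3^2-)/2 = 8.636 × 10^-4 mol
From the 2:1 ratio, n(Cu2+) in the aliquot = 2/1 × 8.636 × 10^-4 = 1.727 × 10^-3 mol
[Cu2+] = 1.727 × 10^-3 / 0.01011 = 0.1708 mol/L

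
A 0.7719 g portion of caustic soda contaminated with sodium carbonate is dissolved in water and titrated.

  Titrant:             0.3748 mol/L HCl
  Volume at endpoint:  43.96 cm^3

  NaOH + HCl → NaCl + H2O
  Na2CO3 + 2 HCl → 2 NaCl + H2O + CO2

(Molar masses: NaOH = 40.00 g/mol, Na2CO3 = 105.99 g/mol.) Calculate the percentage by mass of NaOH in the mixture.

40.38 %

n(HCl) = 0.04396 × 0.3748 = 0.01648 mol
Let x = n(NaOH), y = n(Na2CO3).
Titrant: 1x + 2y = 0.01648;  mass: 40.00x + 105.99y = 0.7719
Solving, x = 7.792 × 10^-3 mol, y = 4.342 × 10^-3 mol
mass of NaOH = 7.792 × 10^-3 × 40.00 = 0.3117 g
% NaOH = 0.3117 / 0.7719 × 100 = 40.38 %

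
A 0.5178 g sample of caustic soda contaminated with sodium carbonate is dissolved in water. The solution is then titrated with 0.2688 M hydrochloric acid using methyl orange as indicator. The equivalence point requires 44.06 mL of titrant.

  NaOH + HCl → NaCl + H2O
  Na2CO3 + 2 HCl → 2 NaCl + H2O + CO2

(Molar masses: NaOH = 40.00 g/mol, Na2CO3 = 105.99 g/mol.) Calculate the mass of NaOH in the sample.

n(HCl) = 0.04406 × 0.2688 = 0.01184 mol
Let x = n(NaOH), y = n(Na2CO3).
Titrant: 1x + 2y = 0.01184;  mass: 40.00x + 105.99y = 0.5178
Solving, x = 8.452 × 10^-3 mol, y = 1.696 × 10^-3 mol
mass of NaOH = 8.452 × 10^-3 × 40.00 = 0.3381 g

0.3381 g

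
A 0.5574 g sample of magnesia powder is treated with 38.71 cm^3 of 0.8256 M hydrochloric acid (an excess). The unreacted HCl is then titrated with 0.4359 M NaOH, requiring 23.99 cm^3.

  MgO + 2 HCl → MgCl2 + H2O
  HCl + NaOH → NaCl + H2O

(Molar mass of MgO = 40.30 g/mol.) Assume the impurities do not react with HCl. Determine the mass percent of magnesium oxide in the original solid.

77.73 %

n(HCl) added = 0.03871 × 0.8256 = 0.03196 mol
n(NaOH) used in back-titration = 0.02399 × 0.4359 = 0.01046 mol
n(HCl) left over = 0.01046 mol (1:1 ratio)
n(HCl) consumed by analyte = 0.03196 − 0.01046 = 0.02150 mol
From the 1:2 ratio, n(MgO) = 1/2 × 0.02150 = 0.01075 mol
mass of MgO = 0.01075 × 40.30 = 0.4333 g
% MgO = 0.4333 / 0.5574 × 100 = 77.73 %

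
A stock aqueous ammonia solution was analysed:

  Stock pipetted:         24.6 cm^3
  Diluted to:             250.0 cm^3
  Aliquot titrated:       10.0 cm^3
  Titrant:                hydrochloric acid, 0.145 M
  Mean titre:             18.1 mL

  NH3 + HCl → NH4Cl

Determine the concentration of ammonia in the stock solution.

n(HCl) = 0.0181 × 0.145 = 2.62 × 10^-3 mol
n(NH3) in the aliquot = 2.62 × 10^-3 mol (1:1 ratio)
[NH3]_dilute = 2.62 × 10^-3 / 0.0100 = 0.262 mol/L
Dilution factor = 250.0 / 24.6 = 10.16
[NH3]_stock = 0.262 × 10.16 = 2.67 mol/L

2.67 M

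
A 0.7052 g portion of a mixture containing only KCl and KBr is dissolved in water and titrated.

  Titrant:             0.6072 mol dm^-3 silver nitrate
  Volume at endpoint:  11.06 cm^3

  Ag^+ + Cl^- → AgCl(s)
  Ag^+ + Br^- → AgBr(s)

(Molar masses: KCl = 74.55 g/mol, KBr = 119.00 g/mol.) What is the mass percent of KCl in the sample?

n(AgNO3) = 0.01106 × 0.6072 = 6.716 × 10^-3 mol
Let x = n(KCl), y = n(KBr).
Titrant: 1x + 1y = 6.716 × 10^-3;  mass: 74.55x + 119.00y = 0.7052
Solving, x = 2.114 × 10^-3 mol, y = 4.602 × 10^-3 mol
mass of KCl = 2.114 × 10^-3 × 74.55 = 0.1576 g
% KCl = 0.1576 / 0.7052 × 100 = 22.35 %

22.35 %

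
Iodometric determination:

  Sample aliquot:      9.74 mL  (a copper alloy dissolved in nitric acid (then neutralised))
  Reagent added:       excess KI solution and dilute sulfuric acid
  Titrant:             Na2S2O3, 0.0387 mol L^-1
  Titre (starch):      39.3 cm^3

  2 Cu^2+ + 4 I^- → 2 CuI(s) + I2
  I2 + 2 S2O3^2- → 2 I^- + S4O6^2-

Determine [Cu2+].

n(S2O3^2-) = 0.0393 × 0.0387 = 1.52 × 10^-3 mol
n(I2) = n(S2O3^2-)/2 = 7.60 × 10^-4 mol
From the 2:1 ratio, n(Cu2+) in the aliquot = 2/1 × 7.60 × 10^-4 = 1.52 × 10^-3 mol
[Cu2+] = 1.52 × 10^-3 / 0.00974 = 0.156 mol/L

0.156 mol/L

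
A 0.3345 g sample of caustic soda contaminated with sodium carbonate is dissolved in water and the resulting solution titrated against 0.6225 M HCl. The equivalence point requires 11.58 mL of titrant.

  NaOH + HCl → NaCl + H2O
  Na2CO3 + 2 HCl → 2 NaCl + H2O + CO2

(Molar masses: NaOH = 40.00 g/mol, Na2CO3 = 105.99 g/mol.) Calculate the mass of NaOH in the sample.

0.1463 g

n(HCl) = 0.01158 × 0.6225 = 7.209 × 10^-3 mol
Let x = n(NaOH), y = n(Na2CO3).
Titrant: 1x + 2y = 7.209 × 10^-3;  mass: 40.00x + 105.99y = 0.3345
Solving, x = 3.657 × 10^-3 mol, y = 1.776 × 10^-3 mol
mass of NaOH = 3.657 × 10^-3 × 40.00 = 0.1463 g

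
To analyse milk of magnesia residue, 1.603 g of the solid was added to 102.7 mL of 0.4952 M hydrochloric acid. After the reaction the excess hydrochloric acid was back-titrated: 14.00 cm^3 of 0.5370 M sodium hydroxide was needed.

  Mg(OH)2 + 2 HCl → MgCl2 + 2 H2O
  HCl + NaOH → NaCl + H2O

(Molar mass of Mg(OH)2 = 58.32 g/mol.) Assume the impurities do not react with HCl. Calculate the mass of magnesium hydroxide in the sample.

n(HCl) added = 0.1027 × 0.4952 = 0.05086 mol
n(NaOH) used in back-titration = 0.01400 × 0.5370 = 7.518 × 10^-3 mol
n(HCl) left over = 7.518 × 10^-3 mol (1:1 ratio)
n(HCl) consumed by analyte = 0.05086 − 7.518 × 10^-3 = 0.04334 mol
From the 1:2 ratio, n(Mg(OH)2) = 1/2 × 0.04334 = 0.02167 mol
mass of Mg(OH)2 = 0.02167 × 58.32 = 1.264 g

1.264 g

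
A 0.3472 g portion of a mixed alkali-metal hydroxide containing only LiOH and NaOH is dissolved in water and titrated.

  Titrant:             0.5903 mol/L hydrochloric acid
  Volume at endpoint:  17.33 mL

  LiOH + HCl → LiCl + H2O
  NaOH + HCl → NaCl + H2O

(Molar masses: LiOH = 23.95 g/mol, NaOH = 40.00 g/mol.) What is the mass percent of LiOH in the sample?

n(HCl) = 0.01733 × 0.5903 = 0.01023 mol
Let x = n(LiOH), y = n(NaOH).
Titrant: 1x + 1y = 0.01023;  mass: 23.95x + 40.00y = 0.3472
Solving, x = 3.863 × 10^-3 mol, y = 6.367 × 10^-3 mol
mass of LiOH = 3.863 × 10^-3 × 23.95 = 0.09251 g
% LiOH = 0.09251 / 0.3472 × 100 = 26.64 %

26.64 %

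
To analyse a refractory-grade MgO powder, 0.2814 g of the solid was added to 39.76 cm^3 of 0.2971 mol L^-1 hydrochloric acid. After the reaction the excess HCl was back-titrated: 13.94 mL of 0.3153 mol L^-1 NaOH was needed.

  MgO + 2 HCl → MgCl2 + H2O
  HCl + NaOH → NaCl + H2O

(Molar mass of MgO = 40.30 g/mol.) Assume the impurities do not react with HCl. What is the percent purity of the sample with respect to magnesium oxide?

53.11 %

n(HCl) added = 0.03976 × 0.2971 = 0.01181 mol
n(NaOH) used in back-titration = 0.01394 × 0.3153 = 4.395 × 10^-3 mol
n(HCl) left over = 4.395 × 10^-3 mol (1:1 ratio)
n(HCl) consumed by analyte = 0.01181 − 4.395 × 10^-3 = 7.417 × 10^-3 mol
From the 1:2 ratio, n(MgO) = 1/2 × 7.417 × 10^-3 = 3.709 × 10^-3 mol
mass of MgO = 3.709 × 10^-3 × 40.30 = 0.1495 g
% MgO = 0.1495 / 0.2814 × 100 = 53.11 %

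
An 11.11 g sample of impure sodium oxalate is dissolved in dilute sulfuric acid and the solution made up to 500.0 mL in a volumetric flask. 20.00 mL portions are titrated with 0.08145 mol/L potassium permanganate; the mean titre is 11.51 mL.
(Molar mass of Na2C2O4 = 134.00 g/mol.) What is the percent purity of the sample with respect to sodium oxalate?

70.67 %

2 MnO4^- + 5 C2O4^2- + 16 H^+ → 2 Mn^2+ + 10 CO2 + 8 H2O
n(KMnO4) per titration = 0.01151 × 0.08145 = 9.375 × 10^-4 mol
From the 5:2 ratio, n(Na2C2O4) in each aliquot = 5/2 × 9.375 × 10^-4 = 2.344 × 10^-3 mol
n(Na2C2O4) in the whole flask = 2.344 × 10^-3 × 500.0/20.00 = 0.05859 mol
mass of Na2C2O4 = 0.05859 × 134.00 = 7.851 g
% Na2C2O4 = 7.851 / 11.11 × 100 = 70.67 %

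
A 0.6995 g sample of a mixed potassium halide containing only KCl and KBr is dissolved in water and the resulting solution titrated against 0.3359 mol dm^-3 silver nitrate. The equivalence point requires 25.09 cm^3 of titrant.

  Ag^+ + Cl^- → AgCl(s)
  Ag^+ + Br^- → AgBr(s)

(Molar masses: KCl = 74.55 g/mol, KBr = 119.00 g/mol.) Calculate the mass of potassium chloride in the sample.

n(AgNO3) = 0.02509 × 0.3359 = 8.428 × 10^-3 mol
Let x = n(KCl), y = n(KBr).
Titrant: 1x + 1y = 8.428 × 10^-3;  mass: 74.55x + 119.00y = 0.6995
Solving, x = 6.826 × 10^-3 mol, y = 1.602 × 10^-3 mol
mass of KCl = 6.826 × 10^-3 × 74.55 = 0.5089 g

0.5089 g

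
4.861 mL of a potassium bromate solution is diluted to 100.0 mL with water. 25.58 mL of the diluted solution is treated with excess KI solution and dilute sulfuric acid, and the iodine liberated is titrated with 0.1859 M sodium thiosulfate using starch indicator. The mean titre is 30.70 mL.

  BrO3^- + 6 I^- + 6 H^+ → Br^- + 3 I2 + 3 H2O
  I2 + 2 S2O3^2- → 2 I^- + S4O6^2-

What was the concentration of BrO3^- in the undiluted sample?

0.7650 M

n(S2O3^2-) = 0.03070 × 0.1859 = 5.707 × 10^-3 mol
n(I2) = n(S2O3^2-)/2 = 2.854 × 10^-3 mol
From the 1:3 ratio, n(BrO3^-) in the aliquot = 1/3 × 2.854 × 10^-3 = 9.512 × 10^-4 mol
[BrO3^-]_dilute = 9.512 × 10^-4 / 0.02558 = 0.03718 mol/L
[BrO3^-]_original = 0.03718 × 100.0/4.861 = 0.7650 mol/L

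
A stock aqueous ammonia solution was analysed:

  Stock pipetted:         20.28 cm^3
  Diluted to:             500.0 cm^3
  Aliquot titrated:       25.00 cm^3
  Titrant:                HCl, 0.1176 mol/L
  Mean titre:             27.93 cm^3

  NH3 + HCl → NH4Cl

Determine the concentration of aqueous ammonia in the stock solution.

3.239 mol/L

n(HCl) = 0.02793 × 0.1176 = 3.285 × 10^-3 mol
n(NH3) in the aliquot = 3.285 × 10^-3 mol (1:1 ratio)
[NH3]_dilute = 3.285 × 10^-3 / 0.02500 = 0.1314 mol/L
Dilution factor = 500.0 / 20.28 = 24.65
[NH3]_stock = 0.1314 × 24.65 = 3.239 mol/L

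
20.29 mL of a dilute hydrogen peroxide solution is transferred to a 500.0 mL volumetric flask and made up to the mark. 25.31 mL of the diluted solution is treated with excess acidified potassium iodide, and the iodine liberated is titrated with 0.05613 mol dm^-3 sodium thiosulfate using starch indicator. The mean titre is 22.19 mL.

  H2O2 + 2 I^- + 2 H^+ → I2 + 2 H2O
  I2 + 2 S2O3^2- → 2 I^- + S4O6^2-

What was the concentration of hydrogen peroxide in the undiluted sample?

n(S2O3^2-) = 0.02219 × 0.05613 = 1.246 × 10^-3 mol
n(I2) = n(S2O3^2-)/2 = 6.228 × 10^-4 mol
n(H2O2) in the aliquot = 6.228 × 10^-4 mol (1:1 ratio)
[H2O2]_dilute = 6.228 × 10^-4 / 0.02531 = 0.02461 mol/L
[H2O2]_original = 0.02461 × 500.0/20.29 = 0.6063 mol/L

0.6063 mol/L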